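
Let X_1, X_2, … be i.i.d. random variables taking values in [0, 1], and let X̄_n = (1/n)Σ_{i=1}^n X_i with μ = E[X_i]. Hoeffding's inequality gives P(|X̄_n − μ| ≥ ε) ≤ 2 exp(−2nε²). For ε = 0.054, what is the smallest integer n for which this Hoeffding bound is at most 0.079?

555

Require 2·exp(−2nε²) ≤ 0.079, i.e. 2nε² ≥ ln(2/0.079) = 3.231455.
So n ≥ 3.231455 / (2·0.054²) = 554.090.
The smallest integer n is 555.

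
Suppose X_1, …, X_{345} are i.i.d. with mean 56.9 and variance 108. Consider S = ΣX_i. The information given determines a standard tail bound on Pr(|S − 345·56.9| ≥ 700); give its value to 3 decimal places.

0.076

With mean and variance of each term known, Chebyshev's inequality bounds the deviation of the sum (or sample mean).
Var(S) = n·Var(X_i) = 345·108 = 37260.
Chebyshev: Pr(|S − 345·56.9| ≥ 700) ≤ Var(S)/700² = 37260/490000 = 0.0760.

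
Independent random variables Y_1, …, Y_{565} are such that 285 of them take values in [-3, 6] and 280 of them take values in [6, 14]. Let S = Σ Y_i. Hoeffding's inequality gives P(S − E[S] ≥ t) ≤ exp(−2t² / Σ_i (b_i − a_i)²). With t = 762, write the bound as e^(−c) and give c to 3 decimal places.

28.321

Σ(b_i − a_i)² = 285·9² + 280·8² = 41005.
c = 2t² / 41005 = 2·762² / 41005 = 28.3206.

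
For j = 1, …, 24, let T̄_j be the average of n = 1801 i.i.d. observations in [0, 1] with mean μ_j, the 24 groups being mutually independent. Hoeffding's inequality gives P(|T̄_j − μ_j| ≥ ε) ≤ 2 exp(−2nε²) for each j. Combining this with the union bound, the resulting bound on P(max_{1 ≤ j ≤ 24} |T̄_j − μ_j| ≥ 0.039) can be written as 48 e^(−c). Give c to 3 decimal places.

Union bound over the 24 events: P(max_{1 ≤ j ≤ 24} |T̄_j − μ_j| ≥ 0.039) ≤ 24·2·exp(−2nε²) = 48 exp(−2·1801·0.039²).
So c = 2·1801·0.039² = 5.4786.

5.479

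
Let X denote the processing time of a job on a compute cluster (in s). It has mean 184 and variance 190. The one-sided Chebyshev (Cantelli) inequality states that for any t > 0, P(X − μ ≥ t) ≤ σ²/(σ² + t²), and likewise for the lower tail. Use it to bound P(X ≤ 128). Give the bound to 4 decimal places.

0.0571

Here σ² = 190 and t = 56, so σ² + t² = 3326.
Cantelli's bound: 190/3326 = 0.0571.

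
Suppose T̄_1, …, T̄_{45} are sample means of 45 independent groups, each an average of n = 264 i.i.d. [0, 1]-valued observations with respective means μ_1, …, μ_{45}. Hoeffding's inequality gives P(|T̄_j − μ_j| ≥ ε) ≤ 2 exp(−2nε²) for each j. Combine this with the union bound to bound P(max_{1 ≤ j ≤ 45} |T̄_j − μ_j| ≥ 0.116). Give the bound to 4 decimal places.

0.0739

Per-experiment Hoeffding bound: 2·exp(−2·264·0.116²) = 2·exp(−7.10477) = 0.0016424.
Union bound over 45 events: 45·0.0016424 = 0.07391.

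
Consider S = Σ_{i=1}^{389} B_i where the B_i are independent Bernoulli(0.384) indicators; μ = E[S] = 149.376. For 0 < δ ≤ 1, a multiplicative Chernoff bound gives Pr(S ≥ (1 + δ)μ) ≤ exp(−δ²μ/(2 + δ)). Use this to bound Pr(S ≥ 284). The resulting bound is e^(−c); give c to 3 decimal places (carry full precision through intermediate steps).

41.820

Write 284 = (1 + δ)μ, so δ = 284/149.376 − 1 = 0.9012425…
Then the exponent is δ²μ/(2 + δ) = (284 − μ)² / (μ·(2 + δ)) = 41.819624.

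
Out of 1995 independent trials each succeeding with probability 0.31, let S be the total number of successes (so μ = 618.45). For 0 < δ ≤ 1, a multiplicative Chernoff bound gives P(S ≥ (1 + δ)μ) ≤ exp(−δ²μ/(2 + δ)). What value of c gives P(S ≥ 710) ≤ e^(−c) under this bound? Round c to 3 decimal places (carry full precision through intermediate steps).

Write 710 = (1 + δ)μ, so δ = 710/618.45 − 1 = 0.1480314…
Then the exponent is δ²μ/(2 + δ) = (710 − μ)² / (μ·(2 + δ)) = 6.309159.

6.309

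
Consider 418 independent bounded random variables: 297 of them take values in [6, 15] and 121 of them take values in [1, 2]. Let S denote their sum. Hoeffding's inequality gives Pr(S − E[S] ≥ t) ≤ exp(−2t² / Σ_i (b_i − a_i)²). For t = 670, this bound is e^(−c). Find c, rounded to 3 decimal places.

37.133

Σ(b_i − a_i)² = 297·9² + 121·1² = 24178.
c = 2t² / 24178 = 2·670² / 24178 = 37.1329.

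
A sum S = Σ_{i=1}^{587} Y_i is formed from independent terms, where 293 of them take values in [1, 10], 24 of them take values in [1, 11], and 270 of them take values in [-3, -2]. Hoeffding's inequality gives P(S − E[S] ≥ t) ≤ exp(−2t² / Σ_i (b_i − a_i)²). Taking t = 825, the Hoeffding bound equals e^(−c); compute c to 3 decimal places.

Σ(b_i − a_i)² = 293·9² + 24·10² + 270·1² = 26403.
c = 2t² / 26403 = 2·825² / 26403 = 51.5566.

51.557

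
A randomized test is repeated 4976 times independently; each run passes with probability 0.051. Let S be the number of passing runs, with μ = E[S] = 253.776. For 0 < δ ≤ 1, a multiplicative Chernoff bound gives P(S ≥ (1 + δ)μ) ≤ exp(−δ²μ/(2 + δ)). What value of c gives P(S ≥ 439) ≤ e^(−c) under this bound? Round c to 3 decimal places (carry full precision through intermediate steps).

49.522

Write 439 = (1 + δ)μ, so δ = 439/253.776 − 1 = 0.729872…
Then the exponent is δ²μ/(2 + δ) = (439 − μ)² / (μ·(2 + δ)) = 49.522400.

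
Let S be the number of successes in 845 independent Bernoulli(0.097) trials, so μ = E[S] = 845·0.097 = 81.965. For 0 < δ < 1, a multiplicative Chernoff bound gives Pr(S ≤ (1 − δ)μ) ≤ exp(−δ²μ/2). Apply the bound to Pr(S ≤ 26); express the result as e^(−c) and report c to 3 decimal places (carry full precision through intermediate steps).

19.106

Write 26 = (1 − δ)μ, so δ = 1 − 26/81.965 = 0.6827914…
Then the exponent is δ²μ/2 = (μ − 26)²/(2μ) = 19.106211.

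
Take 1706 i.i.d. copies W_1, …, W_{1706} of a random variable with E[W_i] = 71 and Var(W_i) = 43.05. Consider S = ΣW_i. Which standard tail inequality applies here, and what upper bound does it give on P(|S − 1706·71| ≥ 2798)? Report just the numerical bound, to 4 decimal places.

0.0094

With mean and variance of each term known, Chebyshev's inequality bounds the deviation of the sum (or sample mean).
Var(S) = n·Var(W_i) = 1706·43.05 = 73443.3.
Chebyshev: P(|S − 1706·71| ≥ 2798) ≤ Var(S)/2798² = 73443.3/7828804 = 0.0094.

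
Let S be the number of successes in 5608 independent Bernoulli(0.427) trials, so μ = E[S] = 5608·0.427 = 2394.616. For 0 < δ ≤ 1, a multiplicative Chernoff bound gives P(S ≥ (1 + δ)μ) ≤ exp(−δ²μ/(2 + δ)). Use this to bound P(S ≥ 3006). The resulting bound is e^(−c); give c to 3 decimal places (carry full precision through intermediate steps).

69.213

Write 3006 = (1 + δ)μ, so δ = 3006/2394.616 − 1 = 0.2553161…
Then the exponent is δ²μ/(2 + δ) = (3006 − μ)² / (μ·(2 + δ)) = 69.212548.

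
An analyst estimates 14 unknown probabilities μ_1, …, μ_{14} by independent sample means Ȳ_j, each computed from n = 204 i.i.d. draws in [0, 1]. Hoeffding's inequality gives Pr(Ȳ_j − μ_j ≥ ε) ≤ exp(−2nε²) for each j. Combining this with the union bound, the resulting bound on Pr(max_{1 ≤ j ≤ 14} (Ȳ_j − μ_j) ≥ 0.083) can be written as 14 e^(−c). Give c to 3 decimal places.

Union bound over the 14 events: Pr(max_{1 ≤ j ≤ 14} (Ȳ_j − μ_j) ≥ 0.083) ≤ 14·exp(−2nε²) = 14 exp(−2·204·0.083²).
So c = 2·204·0.083² = 2.8107.

2.811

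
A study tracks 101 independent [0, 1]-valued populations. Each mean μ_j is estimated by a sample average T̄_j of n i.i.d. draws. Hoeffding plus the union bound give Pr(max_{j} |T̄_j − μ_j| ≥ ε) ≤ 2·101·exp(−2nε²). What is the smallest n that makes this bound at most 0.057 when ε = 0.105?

371

Need 2·101·exp(−2nε²) ≤ 0.057, i.e. exp(−2nε²) ≤ 0.057/202.
So 2nε² ≥ ln(202/0.057) = 8.172972.
Hence n ≥ 8.172972/(2·0.105²) = 370.656.
The smallest integer n is 371.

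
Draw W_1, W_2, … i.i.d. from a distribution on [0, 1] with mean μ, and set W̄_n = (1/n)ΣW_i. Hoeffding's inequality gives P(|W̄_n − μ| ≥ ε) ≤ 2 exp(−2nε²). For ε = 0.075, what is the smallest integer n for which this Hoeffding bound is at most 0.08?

Require 2·exp(−2nε²) ≤ 0.08, i.e. 2nε² ≥ ln(2/0.08) = 3.218876.
So n ≥ 3.218876 / (2·0.075²) = 286.122.
The smallest integer n is 287.

287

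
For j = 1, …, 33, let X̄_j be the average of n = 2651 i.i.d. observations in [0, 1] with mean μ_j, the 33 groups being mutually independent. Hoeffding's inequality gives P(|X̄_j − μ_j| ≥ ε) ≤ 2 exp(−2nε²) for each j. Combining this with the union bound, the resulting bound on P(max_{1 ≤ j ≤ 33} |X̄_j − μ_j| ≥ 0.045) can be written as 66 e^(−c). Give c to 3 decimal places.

10.737

Union bound over the 33 events: P(max_{1 ≤ j ≤ 33} |X̄_j − μ_j| ≥ 0.045) ≤ 33·2·exp(−2nε²) = 66 exp(−2·2651·0.045²).
So c = 2·2651·0.045² = 10.7365.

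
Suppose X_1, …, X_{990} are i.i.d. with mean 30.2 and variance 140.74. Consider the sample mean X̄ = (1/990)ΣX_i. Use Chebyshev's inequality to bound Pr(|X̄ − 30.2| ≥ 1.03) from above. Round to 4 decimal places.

0.1340

Var(X̄) = Var(X_i)/n = 140.74/990 = 0.14216.
Chebyshev: Pr(|X̄ − 30.2| ≥ 1.03) ≤ Var(X̄)/(1.03)² = 140.74/(990·1.03²) = 0.1340.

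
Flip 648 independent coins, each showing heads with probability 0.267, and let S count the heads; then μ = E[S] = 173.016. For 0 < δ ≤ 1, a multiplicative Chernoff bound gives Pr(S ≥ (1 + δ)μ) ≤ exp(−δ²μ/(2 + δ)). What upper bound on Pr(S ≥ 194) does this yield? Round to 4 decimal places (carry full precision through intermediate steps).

Write 194 = (1 + δ)μ, so δ = 194/173.016 − 1 = 0.1212836…
Then the exponent is δ²μ/(2 + δ) = (194 − μ)² / (μ·(2 + δ)) = 1.199752.
Bound = exp(−1.199752) = 0.30127.

0.3013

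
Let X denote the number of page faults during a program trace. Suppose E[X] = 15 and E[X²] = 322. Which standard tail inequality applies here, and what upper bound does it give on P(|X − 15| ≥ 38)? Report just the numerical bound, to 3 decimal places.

The first two moments determine the variance, so Chebyshev's inequality is the sharpest standard bound available.
Var(X) = E[X²] − (E[X])² = 322 − 225 = 97.
Chebyshev's inequality: P(|X − μ| ≥ t) ≤ Var(X)/t² = 97/1444 = 0.0672.

0.067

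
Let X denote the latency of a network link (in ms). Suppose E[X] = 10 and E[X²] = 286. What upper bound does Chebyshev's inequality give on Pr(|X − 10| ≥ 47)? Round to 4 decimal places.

0.0842

Var(X) = E[X²] − (E[X])² = 286 − 100 = 186.
Chebyshev's inequality: Pr(|X − μ| ≥ t) ≤ Var(X)/t² = 186/2209 = 0.0842.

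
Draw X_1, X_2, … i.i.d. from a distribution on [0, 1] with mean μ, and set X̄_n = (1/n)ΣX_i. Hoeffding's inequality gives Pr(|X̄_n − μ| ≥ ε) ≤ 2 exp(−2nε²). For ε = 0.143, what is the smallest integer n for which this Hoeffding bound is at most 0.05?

91

Require 2·exp(−2nε²) ≤ 0.05, i.e. 2nε² ≥ ln(2/0.05) = 3.688879.
So n ≥ 3.688879 / (2·0.143²) = 90.197.
The smallest integer n is 91.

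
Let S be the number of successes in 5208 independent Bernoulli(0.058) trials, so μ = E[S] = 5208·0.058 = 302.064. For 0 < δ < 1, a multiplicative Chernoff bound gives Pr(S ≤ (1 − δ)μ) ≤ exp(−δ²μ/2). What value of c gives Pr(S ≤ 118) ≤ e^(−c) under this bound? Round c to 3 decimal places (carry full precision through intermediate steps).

56.080

Write 118 = (1 − δ)μ, so δ = 1 − 118/302.064 = 0.6093543…
Then the exponent is δ²μ/2 = (μ − 118)²/(2μ) = 56.080096.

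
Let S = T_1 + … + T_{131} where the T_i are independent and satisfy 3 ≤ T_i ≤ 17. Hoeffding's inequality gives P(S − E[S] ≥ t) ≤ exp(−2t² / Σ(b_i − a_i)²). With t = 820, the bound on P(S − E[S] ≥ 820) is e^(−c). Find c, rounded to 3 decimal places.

52.376

Σ(b_i − a_i)² = 131·(14)² = 25676.
c = 2t²/25676 = 2·820²/25676 = 52.3758.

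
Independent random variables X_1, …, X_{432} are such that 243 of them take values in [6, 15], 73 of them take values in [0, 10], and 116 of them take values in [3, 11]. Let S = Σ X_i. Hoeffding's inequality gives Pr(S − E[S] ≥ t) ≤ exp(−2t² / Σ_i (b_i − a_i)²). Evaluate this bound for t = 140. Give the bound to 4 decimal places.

Σ(b_i − a_i)² = 243·9² + 73·10² + 116·8² = 34407.
Exponent = 2·140² / 34407 = 1.13930.
Bound = exp(−1.13930) = 0.32004.

0.3200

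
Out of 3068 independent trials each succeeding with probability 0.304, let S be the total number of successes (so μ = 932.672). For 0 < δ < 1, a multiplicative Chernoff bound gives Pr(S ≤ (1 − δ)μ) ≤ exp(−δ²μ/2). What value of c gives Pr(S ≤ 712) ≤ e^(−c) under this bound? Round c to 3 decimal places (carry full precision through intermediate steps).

Write 712 = (1 − δ)μ, so δ = 1 − 712/932.672 = 0.2366019…
Then the exponent is δ²μ/2 = (μ − 712)²/(2μ) = 26.105711.

26.106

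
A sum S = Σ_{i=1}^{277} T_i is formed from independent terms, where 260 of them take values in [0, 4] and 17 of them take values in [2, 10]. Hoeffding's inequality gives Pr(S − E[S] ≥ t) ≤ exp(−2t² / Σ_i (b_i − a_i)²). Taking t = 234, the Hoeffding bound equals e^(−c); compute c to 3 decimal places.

20.867

Σ(b_i − a_i)² = 260·4² + 17·8² = 5248.
c = 2t² / 5248 = 2·234² / 5248 = 20.8674.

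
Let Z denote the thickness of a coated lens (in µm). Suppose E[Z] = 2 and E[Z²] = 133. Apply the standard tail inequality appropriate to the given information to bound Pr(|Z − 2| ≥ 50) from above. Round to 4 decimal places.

0.0516

The first two moments determine the variance, so Chebyshev's inequality is the sharpest standard bound available.
Var(Z) = E[Z²] − (E[Z])² = 133 − 4 = 129.
Chebyshev's inequality: Pr(|Z − μ| ≥ t) ≤ Var(Z)/t² = 129/2500 = 0.0516.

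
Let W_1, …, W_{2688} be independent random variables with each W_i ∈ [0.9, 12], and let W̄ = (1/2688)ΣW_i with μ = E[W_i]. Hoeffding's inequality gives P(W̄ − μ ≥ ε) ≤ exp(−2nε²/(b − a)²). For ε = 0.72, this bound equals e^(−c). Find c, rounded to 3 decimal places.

22.619

c = 2nε²/(b − a)² = 2·2688·0.72² / 11.1² = 22.6193.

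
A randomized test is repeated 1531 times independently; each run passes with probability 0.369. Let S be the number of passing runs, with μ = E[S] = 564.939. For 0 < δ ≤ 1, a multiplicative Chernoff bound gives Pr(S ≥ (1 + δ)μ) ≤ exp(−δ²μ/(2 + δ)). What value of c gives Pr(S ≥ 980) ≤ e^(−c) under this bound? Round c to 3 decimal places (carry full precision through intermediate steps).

111.510

Write 980 = (1 + δ)μ, so δ = 980/564.939 − 1 = 0.7347006…
Then the exponent is δ²μ/(2 + δ) = (980 − μ)² / (μ·(2 + δ)) = 111.509667.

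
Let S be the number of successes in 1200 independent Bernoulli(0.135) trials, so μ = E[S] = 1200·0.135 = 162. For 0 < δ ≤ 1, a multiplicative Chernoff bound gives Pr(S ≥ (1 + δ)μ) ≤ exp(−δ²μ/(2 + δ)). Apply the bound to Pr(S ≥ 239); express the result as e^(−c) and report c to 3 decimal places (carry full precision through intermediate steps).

14.786

Write 239 = (1 + δ)μ, so δ = 239/162 − 1 = 0.4753086…
Then the exponent is δ²μ/(2 + δ) = (239 − μ)² / (μ·(2 + δ)) = 14.785536.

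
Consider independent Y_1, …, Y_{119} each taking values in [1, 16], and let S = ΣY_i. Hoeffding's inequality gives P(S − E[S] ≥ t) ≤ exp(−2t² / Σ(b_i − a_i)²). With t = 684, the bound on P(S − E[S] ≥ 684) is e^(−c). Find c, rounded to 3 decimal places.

34.947

Σ(b_i − a_i)² = 119·(15)² = 26775.
c = 2t²/26775 = 2·684²/26775 = 34.9472.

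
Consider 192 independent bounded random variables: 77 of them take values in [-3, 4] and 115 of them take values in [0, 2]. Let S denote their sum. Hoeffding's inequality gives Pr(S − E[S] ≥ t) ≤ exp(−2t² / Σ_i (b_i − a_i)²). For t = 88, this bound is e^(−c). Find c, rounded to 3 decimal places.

3.659

Σ(b_i − a_i)² = 77·7² + 115·2² = 4233.
c = 2t² / 4233 = 2·88² / 4233 = 3.6589.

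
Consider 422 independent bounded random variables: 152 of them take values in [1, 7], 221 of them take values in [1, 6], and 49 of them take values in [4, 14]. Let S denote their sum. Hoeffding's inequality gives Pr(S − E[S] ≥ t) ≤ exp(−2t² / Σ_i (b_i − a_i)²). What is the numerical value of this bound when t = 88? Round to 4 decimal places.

0.3775

Σ(b_i − a_i)² = 152·6² + 221·5² + 49·10² = 15897.
Exponent = 2·88² / 15897 = 0.97427.
Bound = exp(−0.97427) = 0.37747.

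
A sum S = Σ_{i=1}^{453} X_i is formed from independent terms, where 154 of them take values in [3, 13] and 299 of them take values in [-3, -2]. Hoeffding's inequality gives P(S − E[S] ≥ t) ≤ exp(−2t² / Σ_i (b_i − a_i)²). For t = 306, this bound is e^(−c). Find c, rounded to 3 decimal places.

11.929

Σ(b_i − a_i)² = 154·10² + 299·1² = 15699.
c = 2t² / 15699 = 2·306² / 15699 = 11.9289.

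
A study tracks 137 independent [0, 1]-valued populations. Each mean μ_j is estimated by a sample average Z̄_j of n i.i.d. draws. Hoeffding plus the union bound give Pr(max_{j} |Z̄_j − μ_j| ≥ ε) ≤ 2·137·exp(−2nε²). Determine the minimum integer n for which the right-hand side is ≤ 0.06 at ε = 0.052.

Need 2·137·exp(−2nε²) ≤ 0.06, i.e. exp(−2nε²) ≤ 0.06/274.
So 2nε² ≥ ln(274/0.06) = 8.426539.
Hence n ≥ 8.426539/(2·0.052²) = 1558.162.
The smallest integer n is 1559.

1559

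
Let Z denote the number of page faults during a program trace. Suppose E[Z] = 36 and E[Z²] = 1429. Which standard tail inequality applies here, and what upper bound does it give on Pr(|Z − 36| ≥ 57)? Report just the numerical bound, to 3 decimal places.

0.041

The first two moments determine the variance, so Chebyshev's inequality is the sharpest standard bound available.
Var(Z) = E[Z²] − (E[Z])² = 1429 − 1296 = 133.
Chebyshev's inequality: Pr(|Z − μ| ≥ t) ≤ Var(Z)/t² = 133/3249 = 0.0409.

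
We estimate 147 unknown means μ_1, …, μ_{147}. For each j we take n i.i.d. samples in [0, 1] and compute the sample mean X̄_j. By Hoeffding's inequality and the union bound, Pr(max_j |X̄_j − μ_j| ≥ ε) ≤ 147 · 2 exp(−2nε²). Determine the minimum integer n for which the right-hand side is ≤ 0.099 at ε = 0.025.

6397

Need 2·147·exp(−2nε²) ≤ 0.099, i.e. exp(−2nε²) ≤ 0.099/294.
So 2nε² ≥ ln(294/0.099) = 7.996215.
Hence n ≥ 7.996215/(2·0.025²) = 6396.972.
The smallest integer n is 6397.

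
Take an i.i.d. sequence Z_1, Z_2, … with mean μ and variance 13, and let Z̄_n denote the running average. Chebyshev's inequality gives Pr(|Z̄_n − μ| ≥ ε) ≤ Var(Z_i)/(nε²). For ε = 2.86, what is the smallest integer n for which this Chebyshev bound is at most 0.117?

Require 13/(n·2.86²) ≤ 0.117, i.e. n ≥ 13/(0.117·2.86²) = 13.584.
The smallest integer n is 14.

14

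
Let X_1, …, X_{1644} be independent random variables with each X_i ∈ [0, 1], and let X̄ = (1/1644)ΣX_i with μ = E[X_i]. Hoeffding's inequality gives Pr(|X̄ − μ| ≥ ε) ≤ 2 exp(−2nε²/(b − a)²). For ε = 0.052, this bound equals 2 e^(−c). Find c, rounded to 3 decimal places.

8.891

c = 2nε²/(b − a)² = 2·1644·0.052² / 1² = 8.8908.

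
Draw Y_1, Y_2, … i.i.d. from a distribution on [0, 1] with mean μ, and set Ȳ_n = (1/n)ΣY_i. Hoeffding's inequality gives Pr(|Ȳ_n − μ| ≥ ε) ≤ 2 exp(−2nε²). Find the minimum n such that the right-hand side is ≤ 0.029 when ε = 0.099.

Require 2·exp(−2nε²) ≤ 0.029, i.e. 2nε² ≥ ln(2/0.029) = 4.233607.
So n ≥ 4.233607 / (2·0.099²) = 215.978.
The smallest integer n is 216.

216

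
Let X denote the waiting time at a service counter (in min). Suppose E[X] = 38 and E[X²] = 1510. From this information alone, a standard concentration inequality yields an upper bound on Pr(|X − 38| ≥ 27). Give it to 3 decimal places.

0.091

The first two moments determine the variance, so Chebyshev's inequality is the sharpest standard bound available.
Var(X) = E[X²] − (E[X])² = 1510 − 1444 = 66.
Chebyshev's inequality: Pr(|X − μ| ≥ t) ≤ Var(X)/t² = 66/729 = 0.0905.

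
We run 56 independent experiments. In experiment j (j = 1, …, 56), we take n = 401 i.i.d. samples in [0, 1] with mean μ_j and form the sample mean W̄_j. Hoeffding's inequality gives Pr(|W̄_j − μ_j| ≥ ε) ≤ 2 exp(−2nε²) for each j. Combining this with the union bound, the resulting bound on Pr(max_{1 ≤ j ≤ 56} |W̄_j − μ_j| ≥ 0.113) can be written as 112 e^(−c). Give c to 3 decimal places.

Union bound over the 56 events: Pr(max_{1 ≤ j ≤ 56} |W̄_j − μ_j| ≥ 0.113) ≤ 56·2·exp(−2nε²) = 112 exp(−2·401·0.113²).
So c = 2·401·0.113² = 10.2407.

10.241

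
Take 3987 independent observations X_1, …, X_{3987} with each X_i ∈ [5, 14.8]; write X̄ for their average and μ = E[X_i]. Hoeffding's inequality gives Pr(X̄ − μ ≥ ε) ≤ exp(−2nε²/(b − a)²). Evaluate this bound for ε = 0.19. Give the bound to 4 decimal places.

Exponent: 2nε²/(b − a)² = 2·3987·0.19² / 9.8² = 2.99731.
Bound = exp(−2.99731) = 0.04992.

0.0499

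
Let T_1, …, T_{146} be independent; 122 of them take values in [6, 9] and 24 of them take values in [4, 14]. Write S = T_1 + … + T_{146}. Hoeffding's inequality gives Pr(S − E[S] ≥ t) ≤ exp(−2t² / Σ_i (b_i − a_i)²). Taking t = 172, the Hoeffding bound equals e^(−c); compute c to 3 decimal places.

Σ(b_i − a_i)² = 122·3² + 24·10² = 3498.
c = 2t² / 3498 = 2·172² / 3498 = 16.9148.

16.915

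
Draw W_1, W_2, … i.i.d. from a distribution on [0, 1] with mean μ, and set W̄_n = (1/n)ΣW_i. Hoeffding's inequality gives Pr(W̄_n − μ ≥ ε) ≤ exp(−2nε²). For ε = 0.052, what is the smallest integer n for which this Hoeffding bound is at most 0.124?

Require exp(−2nε²) ≤ 0.124, i.e. 2nε² ≥ ln(1/0.124) = 2.087474.
So n ≥ 2.087474 / (2·0.052²) = 385.997.
The smallest integer n is 386.

386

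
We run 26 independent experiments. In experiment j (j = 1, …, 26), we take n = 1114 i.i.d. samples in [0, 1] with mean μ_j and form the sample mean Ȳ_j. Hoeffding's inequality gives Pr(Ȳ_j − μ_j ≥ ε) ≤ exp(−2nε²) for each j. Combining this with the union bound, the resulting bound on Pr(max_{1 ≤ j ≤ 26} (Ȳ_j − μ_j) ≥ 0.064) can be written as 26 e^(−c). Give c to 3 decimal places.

Union bound over the 26 events: Pr(max_{1 ≤ j ≤ 26} (Ȳ_j − μ_j) ≥ 0.064) ≤ 26·exp(−2nε²) = 26 exp(−2·1114·0.064²).
So c = 2·1114·0.064² = 9.1259.

9.126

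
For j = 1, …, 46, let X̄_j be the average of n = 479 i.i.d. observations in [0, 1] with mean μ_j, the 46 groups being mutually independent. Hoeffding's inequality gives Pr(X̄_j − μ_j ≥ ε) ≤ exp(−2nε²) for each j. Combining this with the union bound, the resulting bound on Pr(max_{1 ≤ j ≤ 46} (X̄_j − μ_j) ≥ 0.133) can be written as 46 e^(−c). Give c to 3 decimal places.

16.946

Union bound over the 46 events: Pr(max_{1 ≤ j ≤ 46} (X̄_j − μ_j) ≥ 0.133) ≤ 46·exp(−2nε²) = 46 exp(−2·479·0.133²).
So c = 2·479·0.133² = 16.9461.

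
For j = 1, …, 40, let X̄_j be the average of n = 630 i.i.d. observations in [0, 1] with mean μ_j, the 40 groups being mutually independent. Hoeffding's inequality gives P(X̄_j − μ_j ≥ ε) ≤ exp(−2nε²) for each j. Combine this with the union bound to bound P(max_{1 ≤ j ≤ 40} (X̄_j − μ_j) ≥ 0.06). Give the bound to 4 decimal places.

0.4286

Per-experiment Hoeffding bound: exp(−2·630·0.06²) = exp(−4.53600) = 0.010716.
Union bound over 40 events: 40·0.010716 = 0.42865.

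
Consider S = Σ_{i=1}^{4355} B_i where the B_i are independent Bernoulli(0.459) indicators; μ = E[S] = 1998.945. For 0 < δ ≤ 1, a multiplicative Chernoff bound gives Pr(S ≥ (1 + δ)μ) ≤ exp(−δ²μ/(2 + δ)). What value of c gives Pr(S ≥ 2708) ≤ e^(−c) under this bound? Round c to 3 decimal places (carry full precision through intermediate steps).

Write 2708 = (1 + δ)μ, so δ = 2708/1998.945 − 1 = 0.3547146…
Then the exponent is δ²μ/(2 + δ) = (2708 − μ)² / (μ·(2 + δ)) = 106.812166.

106.812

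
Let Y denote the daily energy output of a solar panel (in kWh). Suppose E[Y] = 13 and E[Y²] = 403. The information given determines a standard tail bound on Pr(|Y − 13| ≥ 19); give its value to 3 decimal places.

The first two moments determine the variance, so Chebyshev's inequality is the sharpest standard bound available.
Var(Y) = E[Y²] − (E[Y])² = 403 − 169 = 234.
Chebyshev's inequality: Pr(|Y − μ| ≥ t) ≤ Var(Y)/t² = 234/361 = 0.6482.

0.648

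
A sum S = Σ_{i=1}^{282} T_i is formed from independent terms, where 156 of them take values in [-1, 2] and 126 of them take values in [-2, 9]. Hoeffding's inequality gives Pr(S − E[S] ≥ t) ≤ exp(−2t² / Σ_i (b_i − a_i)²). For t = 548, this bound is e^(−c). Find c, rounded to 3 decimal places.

Σ(b_i − a_i)² = 156·3² + 126·11² = 16650.
c = 2t² / 16650 = 2·548² / 16650 = 36.0726.

36.073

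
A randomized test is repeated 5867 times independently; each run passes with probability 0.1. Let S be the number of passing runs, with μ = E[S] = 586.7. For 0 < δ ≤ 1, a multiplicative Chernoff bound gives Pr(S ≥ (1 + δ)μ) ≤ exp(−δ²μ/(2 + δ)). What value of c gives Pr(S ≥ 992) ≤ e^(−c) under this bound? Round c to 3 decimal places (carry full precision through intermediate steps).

Write 992 = (1 + δ)μ, so δ = 992/586.7 − 1 = 0.690813…
Then the exponent is δ²μ/(2 + δ) = (992 − μ)² / (μ·(2 + δ)) = 104.052759.

104.053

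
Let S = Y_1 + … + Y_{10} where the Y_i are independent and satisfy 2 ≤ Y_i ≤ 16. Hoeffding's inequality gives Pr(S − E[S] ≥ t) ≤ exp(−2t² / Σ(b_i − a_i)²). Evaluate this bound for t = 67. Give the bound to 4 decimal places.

0.0102

Σ(b_i − a_i)² = 10·(14)² = 1960.
Exponent = 2·67²/1960 = 4.5806.
Bound = exp(−4.5806) = 0.01025.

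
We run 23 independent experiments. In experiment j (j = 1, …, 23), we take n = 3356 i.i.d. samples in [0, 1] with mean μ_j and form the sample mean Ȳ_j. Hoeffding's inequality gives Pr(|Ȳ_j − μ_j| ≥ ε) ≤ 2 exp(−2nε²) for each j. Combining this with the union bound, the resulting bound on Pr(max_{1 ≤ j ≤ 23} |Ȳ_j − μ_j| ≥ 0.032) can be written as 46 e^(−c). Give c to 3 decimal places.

Union bound over the 23 events: Pr(max_{1 ≤ j ≤ 23} |Ȳ_j − μ_j| ≥ 0.032) ≤ 23·2·exp(−2nε²) = 46 exp(−2·3356·0.032²).
So c = 2·3356·0.032² = 6.8731.

6.873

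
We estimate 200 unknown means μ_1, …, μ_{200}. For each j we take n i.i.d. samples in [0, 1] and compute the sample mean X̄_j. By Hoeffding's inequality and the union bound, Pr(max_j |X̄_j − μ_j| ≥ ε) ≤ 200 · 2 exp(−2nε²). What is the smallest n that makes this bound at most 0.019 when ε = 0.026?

Need 2·200·exp(−2nε²) ≤ 0.019, i.e. exp(−2nε²) ≤ 0.019/400.
So 2nε² ≥ ln(400/0.019) = 9.954781.
Hence n ≥ 9.954781/(2·0.026²) = 7363.004.
The smallest integer n is 7364.

7364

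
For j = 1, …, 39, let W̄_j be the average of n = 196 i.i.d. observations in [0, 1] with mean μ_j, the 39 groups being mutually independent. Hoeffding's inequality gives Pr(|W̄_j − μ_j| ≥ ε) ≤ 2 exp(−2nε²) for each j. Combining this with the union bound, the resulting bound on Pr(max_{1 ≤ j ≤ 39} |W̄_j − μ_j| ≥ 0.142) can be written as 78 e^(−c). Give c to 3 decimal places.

Union bound over the 39 events: Pr(max_{1 ≤ j ≤ 39} |W̄_j − μ_j| ≥ 0.142) ≤ 39·2·exp(−2nε²) = 78 exp(−2·196·0.142²).
So c = 2·196·0.142² = 7.9043.

7.904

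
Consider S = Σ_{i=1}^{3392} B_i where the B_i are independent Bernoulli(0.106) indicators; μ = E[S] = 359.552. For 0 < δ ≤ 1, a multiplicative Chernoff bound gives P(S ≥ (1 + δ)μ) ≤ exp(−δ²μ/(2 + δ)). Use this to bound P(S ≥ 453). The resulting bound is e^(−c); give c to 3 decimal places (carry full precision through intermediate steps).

10.747

Write 453 = (1 + δ)μ, so δ = 453/359.552 − 1 = 0.2599012…
Then the exponent is δ²μ/(2 + δ) = (453 − μ)² / (μ·(2 + δ)) = 10.747040.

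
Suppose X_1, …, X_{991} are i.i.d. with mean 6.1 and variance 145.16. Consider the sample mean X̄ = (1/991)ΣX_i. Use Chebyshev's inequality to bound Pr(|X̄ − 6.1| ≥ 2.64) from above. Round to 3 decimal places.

Var(X̄) = Var(X_i)/n = 145.16/991 = 0.14648.
Chebyshev: Pr(|X̄ − 6.1| ≥ 2.64) ≤ Var(X̄)/(2.64)² = 145.16/(991·2.64²) = 0.0210.

0.021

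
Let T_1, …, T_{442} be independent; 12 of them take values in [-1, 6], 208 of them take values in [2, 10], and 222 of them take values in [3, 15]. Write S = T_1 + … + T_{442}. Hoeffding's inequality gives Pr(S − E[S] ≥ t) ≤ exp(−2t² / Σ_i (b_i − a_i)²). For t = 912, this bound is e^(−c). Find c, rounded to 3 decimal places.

Σ(b_i − a_i)² = 12·7² + 208·8² + 222·12² = 45868.
c = 2t² / 45868 = 2·912² / 45868 = 36.2669.

36.267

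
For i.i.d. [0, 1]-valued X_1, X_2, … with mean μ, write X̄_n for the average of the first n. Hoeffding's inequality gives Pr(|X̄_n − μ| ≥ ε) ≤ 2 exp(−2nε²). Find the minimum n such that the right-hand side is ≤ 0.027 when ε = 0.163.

82

Require 2·exp(−2nε²) ≤ 0.027, i.e. 2nε² ≥ ln(2/0.027) = 4.305066.
So n ≥ 4.305066 / (2·0.163²) = 81.017.
The smallest integer n is 82.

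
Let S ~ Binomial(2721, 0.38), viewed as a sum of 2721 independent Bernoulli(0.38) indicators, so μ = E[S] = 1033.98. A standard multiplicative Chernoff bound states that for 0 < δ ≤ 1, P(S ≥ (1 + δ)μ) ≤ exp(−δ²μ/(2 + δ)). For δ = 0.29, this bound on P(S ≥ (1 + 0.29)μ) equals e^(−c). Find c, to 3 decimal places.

c = δ²μ/(2 + δ) = 0.29²·1033.98/(2 + 0.29) = 37.9728.

37.973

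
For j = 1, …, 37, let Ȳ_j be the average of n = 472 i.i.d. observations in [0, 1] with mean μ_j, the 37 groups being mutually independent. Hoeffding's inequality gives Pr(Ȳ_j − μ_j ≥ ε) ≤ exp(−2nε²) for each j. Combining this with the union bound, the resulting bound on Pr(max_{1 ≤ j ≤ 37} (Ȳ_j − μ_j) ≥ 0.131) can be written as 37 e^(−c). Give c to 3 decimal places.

16.200

Union bound over the 37 events: Pr(max_{1 ≤ j ≤ 37} (Ȳ_j − μ_j) ≥ 0.131) ≤ 37·exp(−2nε²) = 37 exp(−2·472·0.131²).
So c = 2·472·0.131² = 16.2000.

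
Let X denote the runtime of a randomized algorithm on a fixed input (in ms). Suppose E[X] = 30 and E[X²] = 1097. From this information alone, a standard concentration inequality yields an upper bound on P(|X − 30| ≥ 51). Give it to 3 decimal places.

0.076

The first two moments determine the variance, so Chebyshev's inequality is the sharpest standard bound available.
Var(X) = E[X²] − (E[X])² = 1097 − 900 = 197.
Chebyshev's inequality: P(|X − μ| ≥ t) ≤ Var(X)/t² = 197/2601 = 0.0757.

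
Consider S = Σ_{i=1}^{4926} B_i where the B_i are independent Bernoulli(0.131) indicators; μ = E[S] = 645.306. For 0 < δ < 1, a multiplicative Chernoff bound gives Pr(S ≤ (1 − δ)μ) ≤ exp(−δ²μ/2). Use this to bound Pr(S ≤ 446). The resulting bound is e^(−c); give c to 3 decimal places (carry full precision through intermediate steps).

30.778

Write 446 = (1 − δ)μ, so δ = 1 − 446/645.306 = 0.308855…
Then the exponent is δ²μ/2 = (μ − 446)²/(2μ) = 30.778330.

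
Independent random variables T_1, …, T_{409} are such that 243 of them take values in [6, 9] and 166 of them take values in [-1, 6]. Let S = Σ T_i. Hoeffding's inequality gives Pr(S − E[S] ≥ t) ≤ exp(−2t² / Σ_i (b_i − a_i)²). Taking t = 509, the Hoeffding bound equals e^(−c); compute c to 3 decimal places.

Σ(b_i − a_i)² = 243·3² + 166·7² = 10321.
c = 2t² / 10321 = 2·509² / 10321 = 50.2046.

50.205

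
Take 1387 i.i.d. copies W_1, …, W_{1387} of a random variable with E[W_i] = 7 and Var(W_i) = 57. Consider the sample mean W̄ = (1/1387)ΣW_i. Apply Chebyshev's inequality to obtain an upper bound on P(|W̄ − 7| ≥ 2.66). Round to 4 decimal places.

Var(W̄) = Var(W_i)/n = 57/1387 = 0.041096.
Chebyshev: P(|W̄ − 7| ≥ 2.66) ≤ Var(W̄)/(2.66)² = 57/(1387·2.66²) = 0.0058.

0.0058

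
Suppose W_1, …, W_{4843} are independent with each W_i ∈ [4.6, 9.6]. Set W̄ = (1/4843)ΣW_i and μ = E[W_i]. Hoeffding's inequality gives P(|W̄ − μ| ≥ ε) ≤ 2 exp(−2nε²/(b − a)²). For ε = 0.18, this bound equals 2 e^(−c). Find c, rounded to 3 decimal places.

c = 2nε²/(b − a)² = 2·4843·0.18² / 5² = 12.5531.

12.553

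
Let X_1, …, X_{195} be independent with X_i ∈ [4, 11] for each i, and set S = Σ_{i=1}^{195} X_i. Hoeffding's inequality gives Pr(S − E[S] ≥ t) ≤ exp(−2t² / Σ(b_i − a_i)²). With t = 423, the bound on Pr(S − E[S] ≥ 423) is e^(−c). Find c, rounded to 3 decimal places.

37.452

Σ(b_i − a_i)² = 195·(7)² = 9555.
c = 2t²/9555 = 2·423²/9555 = 37.4524.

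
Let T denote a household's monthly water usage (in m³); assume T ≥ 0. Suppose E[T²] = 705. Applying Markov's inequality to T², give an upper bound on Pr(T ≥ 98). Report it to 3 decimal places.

Since T ≥ 0, the event {T ≥ 98} is the same as {T² ≥ 9604}.
Markov's inequality applied to T² gives Pr(T² ≥ 9604) ≤ E[T²]/9604 = 705/9604 = 0.0734.

0.073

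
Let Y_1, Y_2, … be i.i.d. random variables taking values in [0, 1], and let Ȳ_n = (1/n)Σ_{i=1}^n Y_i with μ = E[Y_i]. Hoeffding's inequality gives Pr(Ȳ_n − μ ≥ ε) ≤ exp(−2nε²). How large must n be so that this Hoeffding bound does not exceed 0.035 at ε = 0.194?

Require exp(−2nε²) ≤ 0.035, i.e. 2nε² ≥ ln(1/0.035) = 3.352407.
So n ≥ 3.352407 / (2·0.194²) = 44.537.
The smallest integer n is 45.

45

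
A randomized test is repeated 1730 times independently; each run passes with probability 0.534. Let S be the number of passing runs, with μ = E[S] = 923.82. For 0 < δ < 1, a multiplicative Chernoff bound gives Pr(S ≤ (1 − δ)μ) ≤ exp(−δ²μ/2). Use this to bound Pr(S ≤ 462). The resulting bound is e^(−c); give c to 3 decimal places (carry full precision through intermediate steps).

Write 462 = (1 − δ)μ, so δ = 1 − 462/923.82 = 0.4999026…
Then the exponent is δ²μ/2 = (μ − 462)²/(2μ) = 115.432504.

115.433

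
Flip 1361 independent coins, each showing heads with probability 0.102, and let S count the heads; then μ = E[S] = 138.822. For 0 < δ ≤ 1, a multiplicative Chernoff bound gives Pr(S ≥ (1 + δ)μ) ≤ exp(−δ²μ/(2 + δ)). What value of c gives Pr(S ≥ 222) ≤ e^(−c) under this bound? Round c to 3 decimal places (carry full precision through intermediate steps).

19.174

Write 222 = (1 + δ)μ, so δ = 222/138.822 − 1 = 0.5991702…
Then the exponent is δ²μ/(2 + δ) = (222 − μ)² / (μ·(2 + δ)) = 19.174495.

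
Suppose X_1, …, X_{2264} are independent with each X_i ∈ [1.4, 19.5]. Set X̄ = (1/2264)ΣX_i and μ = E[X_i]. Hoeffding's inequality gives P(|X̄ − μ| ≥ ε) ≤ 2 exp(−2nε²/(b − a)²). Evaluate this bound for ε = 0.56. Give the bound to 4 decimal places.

Exponent: 2nε²/(b − a)² = 2·2264·0.56² / 18.1² = 4.33436.
Bound = 2·exp(−4.33436) = 0.02622.

0.0262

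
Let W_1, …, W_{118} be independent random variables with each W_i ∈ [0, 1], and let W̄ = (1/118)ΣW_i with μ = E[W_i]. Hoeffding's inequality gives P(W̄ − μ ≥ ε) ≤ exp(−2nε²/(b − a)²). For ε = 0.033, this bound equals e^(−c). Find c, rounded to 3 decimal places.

c = 2nε²/(b − a)² = 2·118·0.033² / 1² = 0.2570.

0.257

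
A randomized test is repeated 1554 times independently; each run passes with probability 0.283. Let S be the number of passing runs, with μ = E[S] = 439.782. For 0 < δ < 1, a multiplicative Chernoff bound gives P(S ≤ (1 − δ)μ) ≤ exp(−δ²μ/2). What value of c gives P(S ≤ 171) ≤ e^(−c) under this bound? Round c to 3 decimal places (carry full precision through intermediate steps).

Write 171 = (1 − δ)μ, so δ = 1 − 171/439.782 = 0.611171…
Then the exponent is δ²μ/2 = (μ − 171)²/(2μ) = 82.135880.

82.136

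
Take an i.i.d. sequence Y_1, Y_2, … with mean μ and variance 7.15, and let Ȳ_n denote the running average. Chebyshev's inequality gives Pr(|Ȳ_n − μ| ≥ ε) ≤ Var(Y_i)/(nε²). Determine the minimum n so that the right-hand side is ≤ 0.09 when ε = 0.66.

183

Require 7.15/(n·0.66²) ≤ 0.09, i.e. n ≥ 7.15/(0.09·0.66²) = 182.379.
The smallest integer n is 183.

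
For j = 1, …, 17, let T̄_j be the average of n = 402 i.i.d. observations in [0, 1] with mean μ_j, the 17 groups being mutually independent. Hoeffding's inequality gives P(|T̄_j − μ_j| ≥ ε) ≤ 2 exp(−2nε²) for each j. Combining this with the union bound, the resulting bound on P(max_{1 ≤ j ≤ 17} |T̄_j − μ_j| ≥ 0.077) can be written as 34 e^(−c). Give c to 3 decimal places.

Union bound over the 17 events: P(max_{1 ≤ j ≤ 17} |T̄_j − μ_j| ≥ 0.077) ≤ 17·2·exp(−2nε²) = 34 exp(−2·402·0.077²).
So c = 2·402·0.077² = 4.7669.

4.767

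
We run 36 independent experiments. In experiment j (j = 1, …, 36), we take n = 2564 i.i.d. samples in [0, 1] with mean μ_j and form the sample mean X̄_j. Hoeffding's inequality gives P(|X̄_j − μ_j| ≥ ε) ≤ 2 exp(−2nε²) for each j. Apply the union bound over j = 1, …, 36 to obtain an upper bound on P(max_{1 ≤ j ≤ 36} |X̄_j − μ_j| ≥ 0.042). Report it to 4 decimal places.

0.0085

Per-experiment Hoeffding bound: 2·exp(−2·2564·0.042²) = 2·exp(−9.04579) = 0.00023577.
Union bound over 36 events: 36·0.00023577 = 0.00849.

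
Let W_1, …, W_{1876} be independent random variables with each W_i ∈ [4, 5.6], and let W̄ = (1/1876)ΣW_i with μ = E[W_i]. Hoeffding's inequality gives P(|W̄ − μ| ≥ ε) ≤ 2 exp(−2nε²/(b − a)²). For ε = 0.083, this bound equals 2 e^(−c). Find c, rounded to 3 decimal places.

10.097

c = 2nε²/(b − a)² = 2·1876·0.083² / 1.6² = 10.0967.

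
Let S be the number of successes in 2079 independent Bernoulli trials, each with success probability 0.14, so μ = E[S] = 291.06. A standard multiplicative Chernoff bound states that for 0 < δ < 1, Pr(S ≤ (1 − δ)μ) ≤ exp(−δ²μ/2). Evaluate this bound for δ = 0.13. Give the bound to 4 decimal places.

0.0855

Exponent = δ²μ/2 = 0.13²·291.06/2 = 2.4595.
Bound = exp(−2.4595) = 0.08548.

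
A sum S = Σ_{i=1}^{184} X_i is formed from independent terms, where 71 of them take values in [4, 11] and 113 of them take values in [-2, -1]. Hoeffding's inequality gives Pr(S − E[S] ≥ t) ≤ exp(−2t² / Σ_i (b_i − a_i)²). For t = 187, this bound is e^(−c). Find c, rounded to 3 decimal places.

Σ(b_i − a_i)² = 71·7² + 113·1² = 3592.
c = 2t² / 3592 = 2·187² / 3592 = 19.4705.

19.470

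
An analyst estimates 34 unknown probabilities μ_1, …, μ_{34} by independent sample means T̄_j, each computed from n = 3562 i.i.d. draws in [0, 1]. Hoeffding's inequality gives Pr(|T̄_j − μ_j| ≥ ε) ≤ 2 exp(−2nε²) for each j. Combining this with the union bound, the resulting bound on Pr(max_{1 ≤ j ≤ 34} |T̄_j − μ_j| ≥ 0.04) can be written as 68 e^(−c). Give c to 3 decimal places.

Union bound over the 34 events: Pr(max_{1 ≤ j ≤ 34} |T̄_j − μ_j| ≥ 0.04) ≤ 34·2·exp(−2nε²) = 68 exp(−2·3562·0.04²).
So c = 2·3562·0.04² = 11.3984.

11.398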